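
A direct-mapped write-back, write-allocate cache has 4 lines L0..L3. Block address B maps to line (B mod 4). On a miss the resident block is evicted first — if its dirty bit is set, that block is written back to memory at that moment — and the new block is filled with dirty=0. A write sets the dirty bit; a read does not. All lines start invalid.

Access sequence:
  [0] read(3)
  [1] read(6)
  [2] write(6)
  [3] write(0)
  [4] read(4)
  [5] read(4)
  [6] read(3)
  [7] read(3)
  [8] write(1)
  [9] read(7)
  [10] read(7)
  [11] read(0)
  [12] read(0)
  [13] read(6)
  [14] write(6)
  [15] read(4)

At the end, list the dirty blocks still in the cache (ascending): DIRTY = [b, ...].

DIRTY = [1, 6]

0: R B3 -> L3 miss  d=-]
1: R B6 -> L2 miss  d=-]
2: W B6 -> L2 hit  d=D]
3: W B0 -> L0 miss  d=D]
4: R B4 -> L0 miss wb->B0  d=-]
5: R B4 -> L0 hit  d=-]
6: R B3 -> L3 hit  d=-]
7: R B3 -> L3 hit  d=-]
8: W B1 -> L1 miss  d=D]
9: R B7 -> L3 miss  d=-]
10: R B7 -> L3 hit  d=-]
11: R B0 -> L0 miss  d=-]
12: R B0 -> L0 hit  d=-]
13: R B6 -> L2 hit  d=D]
14: W B6 -> L2 hit  d=D]
15: R B4 -> L0 miss  d=-]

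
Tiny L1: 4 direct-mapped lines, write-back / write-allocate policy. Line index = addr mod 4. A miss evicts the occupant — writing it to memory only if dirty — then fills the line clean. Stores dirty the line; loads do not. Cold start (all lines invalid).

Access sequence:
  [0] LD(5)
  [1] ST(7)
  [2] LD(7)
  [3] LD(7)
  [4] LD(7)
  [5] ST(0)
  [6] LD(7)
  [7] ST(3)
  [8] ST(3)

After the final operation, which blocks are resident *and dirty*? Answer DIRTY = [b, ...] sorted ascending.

DIRTY = [0, 3]

0: R B5 → L1 miss [-]
1: W B7 → L3 miss [D]
2: R B7 → L3 hit [D]
3: R B7 → L3 hit [D]
4: R B7 → L3 hit [D]
5: W B0 → L0 miss [D]
6: R B7 → L3 hit [D]
7: W B3 → L3 miss wb→B7 [D]
8: W B3 → L3 hit [D]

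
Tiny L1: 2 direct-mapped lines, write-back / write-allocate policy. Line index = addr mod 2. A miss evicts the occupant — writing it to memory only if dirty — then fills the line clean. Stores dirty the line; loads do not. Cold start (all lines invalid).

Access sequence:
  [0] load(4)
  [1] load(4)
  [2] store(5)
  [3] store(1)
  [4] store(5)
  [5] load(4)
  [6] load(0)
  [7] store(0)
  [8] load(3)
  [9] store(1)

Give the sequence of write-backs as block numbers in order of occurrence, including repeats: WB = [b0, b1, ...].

0: R B4 -> L0 miss  d=-]
1: R B4 -> L0 hit  d=-]
2: W B5 -> L1 miss  d=D]
3: W B1 -> L1 miss wb->B5  d=D]
4: W B5 -> L1 miss wb->B1  d=D]
5: R B4 -> L0 hit  d=-]
6: R B0 -> L0 miss  d=-]
7: W B0 -> L0 hit  d=D]
8: R B3 -> L1 miss wb->B5  d=-]
9: W B1 -> L1 miss  d=D]

WB = [5, 1, 5]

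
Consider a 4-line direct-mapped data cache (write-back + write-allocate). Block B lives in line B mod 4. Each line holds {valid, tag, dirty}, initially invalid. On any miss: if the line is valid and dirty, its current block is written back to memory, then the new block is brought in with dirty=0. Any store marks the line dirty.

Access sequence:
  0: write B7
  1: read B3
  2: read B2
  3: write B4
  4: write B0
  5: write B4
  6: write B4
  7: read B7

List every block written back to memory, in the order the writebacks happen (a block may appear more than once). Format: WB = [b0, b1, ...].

WB = [7, 4, 0]

  0 | W B7 → L3 miss [D]
  1 | R B3 → L3 miss wb→B7 [-]
  2 | R B2 → L2 miss [-]
  3 | W B4 → L0 miss [D]
  4 | W B0 → L0 miss wb→B4 [D]
  5 | W B4 → L0 miss wb→B0 [D]
  6 | W B4 → L0 hit [D]
  7 | R B7 → L3 miss [-]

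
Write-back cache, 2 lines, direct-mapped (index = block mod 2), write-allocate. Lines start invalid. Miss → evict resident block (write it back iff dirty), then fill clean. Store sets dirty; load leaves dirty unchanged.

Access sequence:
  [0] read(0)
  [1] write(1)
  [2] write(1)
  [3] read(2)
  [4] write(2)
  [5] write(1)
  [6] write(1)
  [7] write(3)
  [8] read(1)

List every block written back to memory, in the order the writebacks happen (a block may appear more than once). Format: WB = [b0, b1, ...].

WB = [1, 3]

0: R B0 -> L0 miss  d=-]
1: W B1 -> L1 miss  d=D]
2: W B1 -> L1 hit  d=D]
3: R B2 -> L0 miss  d=-]
4: W B2 -> L0 hit  d=D]
5: W B1 -> L1 hit  d=D]
6: W B1 -> L1 hit  d=D]
7: W B3 -> L1 miss wb->B1  d=D]
8: R B1 -> L1 miss wb->B3  d=-]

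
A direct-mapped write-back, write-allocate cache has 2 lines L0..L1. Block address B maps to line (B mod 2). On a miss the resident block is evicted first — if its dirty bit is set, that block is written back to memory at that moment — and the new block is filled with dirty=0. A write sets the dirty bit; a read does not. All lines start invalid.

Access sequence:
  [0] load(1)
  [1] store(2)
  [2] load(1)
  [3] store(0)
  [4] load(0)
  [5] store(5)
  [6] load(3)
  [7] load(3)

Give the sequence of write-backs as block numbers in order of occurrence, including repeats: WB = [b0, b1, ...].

  0 | R B1 → L1 miss [-]
  1 | W B2 → L0 miss [D]
  2 | R B1 → L1 hit [-]
  3 | W B0 → L0 miss wb→B2 [D]
  4 | R B0 → L0 hit [D]
  5 | W B5 → L1 miss [D]
  6 | R B3 → L1 miss wb→B5 [-]
  7 | R B3 → L1 hit [-]

WB = [2, 5]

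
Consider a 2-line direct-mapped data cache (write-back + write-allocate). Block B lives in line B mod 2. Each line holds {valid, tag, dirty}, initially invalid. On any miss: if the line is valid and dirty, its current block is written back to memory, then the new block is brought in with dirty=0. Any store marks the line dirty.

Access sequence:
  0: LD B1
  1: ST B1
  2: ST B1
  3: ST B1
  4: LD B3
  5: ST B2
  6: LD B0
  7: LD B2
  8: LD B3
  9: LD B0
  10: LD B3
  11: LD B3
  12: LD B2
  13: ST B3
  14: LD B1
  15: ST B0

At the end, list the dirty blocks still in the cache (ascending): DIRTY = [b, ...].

0: R B1 → L1 miss [-]
1: W B1 → L1 hit [D]
2: W B1 → L1 hit [D]
3: W B1 → L1 hit [D]
4: R B3 → L1 miss wb→B1 [-]
5: W B2 → L0 miss [D]
6: R B0 → L0 miss wb→B2 [-]
7: R B2 → L0 miss [-]
8: R B3 → L1 hit [-]
9: R B0 → L0 miss [-]
10: R B3 → L1 hit [-]
11: R B3 → L1 hit [-]
12: R B2 → L0 miss [-]
13: W B3 → L1 hit [D]
14: R B1 → L1 miss wb→B3 [-]
15: W B0 → L0 miss [D]

DIRTY = [0]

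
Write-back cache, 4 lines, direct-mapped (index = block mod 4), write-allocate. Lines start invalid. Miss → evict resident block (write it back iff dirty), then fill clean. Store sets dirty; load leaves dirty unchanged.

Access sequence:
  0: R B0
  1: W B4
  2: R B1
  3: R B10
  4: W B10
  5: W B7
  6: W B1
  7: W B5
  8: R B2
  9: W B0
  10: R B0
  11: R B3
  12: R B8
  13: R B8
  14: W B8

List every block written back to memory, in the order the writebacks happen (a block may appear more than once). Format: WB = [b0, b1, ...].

0: R B0 → L0 miss [-]
1: W B4 → L0 miss [D]
2: R B1 → L1 miss [-]
3: R B10 → L2 miss [-]
4: W B10 → L2 hit [D]
5: W B7 → L3 miss [D]
6: W B1 → L1 hit [D]
7: W B5 → L1 miss wb→B1 [D]
8: R B2 → L2 miss wb→B10 [-]
9: W B0 → L0 miss wb→B4 [D]
10: R B0 → L0 hit [D]
11: R B3 → L3 miss wb→B7 [-]
12: R B8 → L0 miss wb→B0 [-]
13: R B8 → L0 hit [-]
14: W B8 → L0 hit [D]

WB = [1, 10, 4, 7, 0]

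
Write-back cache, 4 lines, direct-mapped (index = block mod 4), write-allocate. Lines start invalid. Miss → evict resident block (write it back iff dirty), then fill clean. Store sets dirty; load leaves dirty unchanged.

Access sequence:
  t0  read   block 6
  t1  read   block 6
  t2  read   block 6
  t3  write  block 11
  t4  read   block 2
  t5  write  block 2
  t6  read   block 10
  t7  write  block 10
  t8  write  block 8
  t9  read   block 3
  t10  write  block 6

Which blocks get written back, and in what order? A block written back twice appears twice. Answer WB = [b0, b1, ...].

WB = [2, 11, 10]

  0 | R B6 → L2 miss [-]
  1 | R B6 → L2 hit [-]
  2 | R B6 → L2 hit [-]
  3 | W B11 → L3 miss [D]
  4 | R B2 → L2 miss [-]
  5 | W B2 → L2 hit [D]
  6 | R B10 → L2 miss wb→B2 [-]
  7 | W B10 → L2 hit [D]
  8 | W B8 → L0 miss [D]
  9 | R B3 → L3 miss wb→B11 [-]
  10 | W B6 → L2 miss wb→B10 [D]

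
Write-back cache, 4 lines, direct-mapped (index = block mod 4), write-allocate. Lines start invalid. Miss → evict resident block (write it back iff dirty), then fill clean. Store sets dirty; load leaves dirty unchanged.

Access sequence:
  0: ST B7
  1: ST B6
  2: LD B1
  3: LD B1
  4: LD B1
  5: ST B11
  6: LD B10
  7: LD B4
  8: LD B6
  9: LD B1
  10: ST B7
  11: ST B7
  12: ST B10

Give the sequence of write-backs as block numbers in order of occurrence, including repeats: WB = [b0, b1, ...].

  0 | W B7 → L3 miss [D]
  1 | W B6 → L2 miss [D]
  2 | R B1 → L1 miss [-]
  3 | R B1 → L1 hit [-]
  4 | R B1 → L1 hit [-]
  5 | W B11 → L3 miss wb→B7 [D]
  6 | R B10 → L2 miss wb→B6 [-]
  7 | R B4 → L0 miss [-]
  8 | R B6 → L2 miss [-]
  9 | R B1 → L1 hit [-]
  10 | W B7 → L3 miss wb→B11 [D]
  11 | W B7 → L3 hit [D]
  12 | W B10 → L2 miss [D]

WB = [7, 6, 11]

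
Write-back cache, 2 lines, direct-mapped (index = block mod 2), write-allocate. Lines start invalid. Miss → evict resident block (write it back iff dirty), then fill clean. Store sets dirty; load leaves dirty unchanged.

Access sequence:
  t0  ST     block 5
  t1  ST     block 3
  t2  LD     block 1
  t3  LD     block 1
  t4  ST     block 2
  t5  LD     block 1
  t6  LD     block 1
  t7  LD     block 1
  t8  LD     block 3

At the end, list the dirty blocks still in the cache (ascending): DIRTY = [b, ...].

DIRTY = [2]

  0 | W B5 → L1 miss [D]
  1 | W B3 → L1 miss wb→B5 [D]
  2 | R B1 → L1 miss wb→B3 [-]
  3 | R B1 → L1 hit [-]
  4 | W B2 → L0 miss [D]
  5 | R B1 → L1 hit [-]
  6 | R B1 → L1 hit [-]
  7 | R B1 → L1 hit [-]
  8 | R B3 → L1 miss [-]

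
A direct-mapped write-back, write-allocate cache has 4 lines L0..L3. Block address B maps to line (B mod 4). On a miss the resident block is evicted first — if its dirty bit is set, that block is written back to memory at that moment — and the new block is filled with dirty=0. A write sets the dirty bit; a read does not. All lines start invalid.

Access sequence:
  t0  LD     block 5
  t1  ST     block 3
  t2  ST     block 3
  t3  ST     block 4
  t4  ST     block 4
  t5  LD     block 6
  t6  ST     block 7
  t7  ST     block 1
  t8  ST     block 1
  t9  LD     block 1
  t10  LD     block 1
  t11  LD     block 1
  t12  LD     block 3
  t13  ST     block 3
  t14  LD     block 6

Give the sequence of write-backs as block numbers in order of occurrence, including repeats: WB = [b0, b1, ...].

0: R B5 → L1 miss [-]
1: W B3 → L3 miss [D]
2: W B3 → L3 hit [D]
3: W B4 → L0 miss [D]
4: W B4 → L0 hit [D]
5: R B6 → L2 miss [-]
6: W B7 → L3 miss wb→B3 [D]
7: W B1 → L1 miss [D]
8: W B1 → L1 hit [D]
9: R B1 → L1 hit [D]
10: R B1 → L1 hit [D]
11: R B1 → L1 hit [D]
12: R B3 → L3 miss wb→B7 [-]
13: W B3 → L3 hit [D]
14: R B6 → L2 hit [-]

WB = [3, 7]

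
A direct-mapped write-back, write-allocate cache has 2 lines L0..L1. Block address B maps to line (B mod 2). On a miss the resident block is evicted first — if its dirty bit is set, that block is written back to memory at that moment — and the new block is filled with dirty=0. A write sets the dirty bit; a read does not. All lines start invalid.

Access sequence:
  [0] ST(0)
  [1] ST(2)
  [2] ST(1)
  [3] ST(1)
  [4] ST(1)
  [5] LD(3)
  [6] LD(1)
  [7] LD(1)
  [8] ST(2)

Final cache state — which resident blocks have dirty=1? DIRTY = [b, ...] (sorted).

0: W B0 → L0 miss [D]
1: W B2 → L0 miss wb→B0 [D]
2: W B1 → L1 miss [D]
3: W B1 → L1 hit [D]
4: W B1 → L1 hit [D]
5: R B3 → L1 miss wb→B1 [-]
6: R B1 → L1 miss [-]
7: R B1 → L1 hit [-]
8: W B2 → L0 hit [D]

DIRTY = [2]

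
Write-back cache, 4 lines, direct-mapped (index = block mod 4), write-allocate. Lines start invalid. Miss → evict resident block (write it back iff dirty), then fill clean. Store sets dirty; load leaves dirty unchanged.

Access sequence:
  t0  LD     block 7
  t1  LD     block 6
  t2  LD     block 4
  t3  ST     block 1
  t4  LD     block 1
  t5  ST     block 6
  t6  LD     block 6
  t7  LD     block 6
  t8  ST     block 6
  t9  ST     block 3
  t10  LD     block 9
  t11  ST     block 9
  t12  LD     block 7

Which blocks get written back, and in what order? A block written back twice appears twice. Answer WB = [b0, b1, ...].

0: R B7 → L3 miss [-]
1: R B6 → L2 miss [-]
2: R B4 → L0 miss [-]
3: W B1 → L1 miss [D]
4: R B1 → L1 hit [D]
5: W B6 → L2 hit [D]
6: R B6 → L2 hit [D]
7: R B6 → L2 hit [D]
8: W B6 → L2 hit [D]
9: W B3 → L3 miss [D]
10: R B9 → L1 miss wb→B1 [-]
11: W B9 → L1 hit [D]
12: R B7 → L3 miss wb→B3 [-]

WB = [1, 3]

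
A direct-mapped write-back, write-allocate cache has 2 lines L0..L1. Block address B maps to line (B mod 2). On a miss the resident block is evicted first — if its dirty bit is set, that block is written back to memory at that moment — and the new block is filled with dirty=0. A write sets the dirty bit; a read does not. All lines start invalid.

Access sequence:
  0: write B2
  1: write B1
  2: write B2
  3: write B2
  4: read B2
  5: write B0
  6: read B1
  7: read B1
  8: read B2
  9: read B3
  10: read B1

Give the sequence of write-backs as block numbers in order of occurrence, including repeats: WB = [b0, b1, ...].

WB = [2, 0, 1]

0: W B2 -> L0 miss  d=D]
1: W B1 -> L1 miss  d=D]
2: W B2 -> L0 hit  d=D]
3: W B2 -> L0 hit  d=D]
4: R B2 -> L0 hit  d=D]
5: W B0 -> L0 miss wb->B2  d=D]
6: R B1 -> L1 hit  d=D]
7: R B1 -> L1 hit  d=D]
8: R B2 -> L0 miss wb->B0  d=-]
9: R B3 -> L1 miss wb->B1  d=-]
10: R B1 -> L1 miss  d=-]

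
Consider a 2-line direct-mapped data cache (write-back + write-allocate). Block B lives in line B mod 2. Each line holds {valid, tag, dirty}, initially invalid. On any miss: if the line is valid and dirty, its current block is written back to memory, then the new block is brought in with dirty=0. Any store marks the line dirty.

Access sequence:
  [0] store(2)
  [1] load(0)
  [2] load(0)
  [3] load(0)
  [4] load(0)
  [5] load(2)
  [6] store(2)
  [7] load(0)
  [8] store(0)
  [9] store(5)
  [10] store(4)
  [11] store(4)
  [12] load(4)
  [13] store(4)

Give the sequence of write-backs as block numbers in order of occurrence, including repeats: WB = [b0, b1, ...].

0: W B2 -> L0 miss  d=D]
1: R B0 -> L0 miss wb->B2  d=-]
2: R B0 -> L0 hit  d=-]
3: R B0 -> L0 hit  d=-]
4: R B0 -> L0 hit  d=-]
5: R B2 -> L0 miss  d=-]
6: W B2 -> L0 hit  d=D]
7: R B0 -> L0 miss wb->B2  d=-]
8: W B0 -> L0 hit  d=D]
9: W B5 -> L1 miss  d=D]
10: W B4 -> L0 miss wb->B0  d=D]
11: W B4 -> L0 hit  d=D]
12: R B4 -> L0 hit  d=D]
13: W B4 -> L0 hit  d=D]

WB = [2, 2, 0]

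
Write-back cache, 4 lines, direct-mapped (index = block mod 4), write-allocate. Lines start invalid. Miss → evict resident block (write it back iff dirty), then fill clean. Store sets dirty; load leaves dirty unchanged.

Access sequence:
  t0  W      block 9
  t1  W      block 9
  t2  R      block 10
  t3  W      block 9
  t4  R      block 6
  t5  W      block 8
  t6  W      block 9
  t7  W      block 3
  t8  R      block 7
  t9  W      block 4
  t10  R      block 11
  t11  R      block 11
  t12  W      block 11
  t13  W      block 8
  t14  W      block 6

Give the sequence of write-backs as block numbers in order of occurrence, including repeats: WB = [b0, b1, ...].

WB = [3, 8, 4]

0: W B9 → L1 miss [D]
1: W B9 → L1 hit [D]
2: R B10 → L2 miss [-]
3: W B9 → L1 hit [D]
4: R B6 → L2 miss [-]
5: W B8 → L0 miss [D]
6: W B9 → L1 hit [D]
7: W B3 → L3 miss [D]
8: R B7 → L3 miss wb→B3 [-]
9: W B4 → L0 miss wb→B8 [D]
10: R B11 → L3 miss [-]
11: R B11 → L3 hit [-]
12: W B11 → L3 hit [D]
13: W B8 → L0 miss wb→B4 [D]
14: W B6 → L2 hit [D]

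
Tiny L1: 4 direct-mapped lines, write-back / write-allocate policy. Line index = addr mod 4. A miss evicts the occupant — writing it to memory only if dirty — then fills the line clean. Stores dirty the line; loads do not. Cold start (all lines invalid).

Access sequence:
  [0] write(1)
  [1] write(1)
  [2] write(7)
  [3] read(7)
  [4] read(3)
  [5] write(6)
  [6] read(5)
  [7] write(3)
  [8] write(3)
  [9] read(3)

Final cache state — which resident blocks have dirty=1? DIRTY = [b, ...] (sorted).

  0 | W B1 → L1 miss [D]
  1 | W B1 → L1 hit [D]
  2 | W B7 → L3 miss [D]
  3 | R B7 → L3 hit [D]
  4 | R B3 → L3 miss wb→B7 [-]
  5 | W B6 → L2 miss [D]
  6 | R B5 → L1 miss wb→B1 [-]
  7 | W B3 → L3 hit [D]
  8 | W B3 → L3 hit [D]
  9 | R B3 → L3 hit [D]

DIRTY = [3, 6]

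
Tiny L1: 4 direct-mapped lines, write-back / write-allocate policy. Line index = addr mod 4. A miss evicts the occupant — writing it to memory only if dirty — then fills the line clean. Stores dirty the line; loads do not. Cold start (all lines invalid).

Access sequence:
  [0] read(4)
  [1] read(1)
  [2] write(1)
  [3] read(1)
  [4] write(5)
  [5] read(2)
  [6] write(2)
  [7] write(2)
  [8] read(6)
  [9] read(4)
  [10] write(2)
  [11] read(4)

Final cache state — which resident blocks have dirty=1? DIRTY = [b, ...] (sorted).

DIRTY = [2, 5]

  0 | R B4 → L0 miss [-]
  1 | R B1 → L1 miss [-]
  2 | W B1 → L1 hit [D]
  3 | R B1 → L1 hit [D]
  4 | W B5 → L1 miss wb→B1 [D]
  5 | R B2 → L2 miss [-]
  6 | W B2 → L2 hit [D]
  7 | W B2 → L2 hit [D]
  8 | R B6 → L2 miss wb→B2 [-]
  9 | R B4 → L0 hit [-]
  10 | W B2 → L2 miss [D]
  11 | R B4 → L0 hit [-]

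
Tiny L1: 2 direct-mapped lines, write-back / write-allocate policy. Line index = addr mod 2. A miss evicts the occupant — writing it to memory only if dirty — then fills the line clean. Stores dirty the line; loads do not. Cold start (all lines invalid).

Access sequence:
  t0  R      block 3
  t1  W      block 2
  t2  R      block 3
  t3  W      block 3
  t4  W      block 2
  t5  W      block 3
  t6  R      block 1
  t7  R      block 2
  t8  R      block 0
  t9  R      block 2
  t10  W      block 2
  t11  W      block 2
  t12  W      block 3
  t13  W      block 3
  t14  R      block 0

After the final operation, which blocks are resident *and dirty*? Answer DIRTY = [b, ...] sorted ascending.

0: R B3 → L1 miss [-]
1: W B2 → L0 miss [D]
2: R B3 → L1 hit [-]
3: W B3 → L1 hit [D]
4: W B2 → L0 hit [D]
5: W B3 → L1 hit [D]
6: R B1 → L1 miss wb→B3 [-]
7: R B2 → L0 hit [D]
8: R B0 → L0 miss wb→B2 [-]
9: R B2 → L0 miss [-]
10: W B2 → L0 hit [D]
11: W B2 → L0 hit [D]
12: W B3 → L1 miss [D]
13: W B3 → L1 hit [D]
14: R B0 → L0 miss wb→B2 [-]

DIRTY = [3]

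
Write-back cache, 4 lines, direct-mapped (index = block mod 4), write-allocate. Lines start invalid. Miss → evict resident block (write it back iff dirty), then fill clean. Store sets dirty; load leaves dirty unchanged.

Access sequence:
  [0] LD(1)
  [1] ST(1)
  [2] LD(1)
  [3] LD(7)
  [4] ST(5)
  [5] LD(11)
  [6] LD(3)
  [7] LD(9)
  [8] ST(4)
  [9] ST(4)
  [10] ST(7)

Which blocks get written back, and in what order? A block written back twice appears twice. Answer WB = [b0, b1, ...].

0: R B1 → L1 miss [-]
1: W B1 → L1 hit [D]
2: R B1 → L1 hit [D]
3: R B7 → L3 miss [-]
4: W B5 → L1 miss wb→B1 [D]
5: R B11 → L3 miss [-]
6: R B3 → L3 miss [-]
7: R B9 → L1 miss wb→B5 [-]
8: W B4 → L0 miss [D]
9: W B4 → L0 hit [D]
10: W B7 → L3 miss [D]

WB = [1, 5]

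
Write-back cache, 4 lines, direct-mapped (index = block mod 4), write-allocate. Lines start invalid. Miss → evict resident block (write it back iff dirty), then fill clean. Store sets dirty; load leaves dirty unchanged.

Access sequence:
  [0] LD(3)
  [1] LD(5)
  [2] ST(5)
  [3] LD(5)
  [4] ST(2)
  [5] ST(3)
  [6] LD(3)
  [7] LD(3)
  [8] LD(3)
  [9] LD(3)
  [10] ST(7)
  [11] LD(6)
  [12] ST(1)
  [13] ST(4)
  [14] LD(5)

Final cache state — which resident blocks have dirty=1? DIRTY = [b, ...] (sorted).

0: R B3 -> L3 miss  d=-]
1: R B5 -> L1 miss  d=-]
2: W B5 -> L1 hit  d=D]
3: R B5 -> L1 hit  d=D]
4: W B2 -> L2 miss  d=D]
5: W B3 -> L3 hit  d=D]
6: R B3 -> L3 hit  d=D]
7: R B3 -> L3 hit  d=D]
8: R B3 -> L3 hit  d=D]
9: R B3 -> L3 hit  d=D]
10: W B7 -> L3 miss wb->B3  d=D]
11: R B6 -> L2 miss wb->B2  d=-]
12: W B1 -> L1 miss wb->B5  d=D]
13: W B4 -> L0 miss  d=D]
14: R B5 -> L1 miss wb->B1  d=-]

DIRTY = [4, 7]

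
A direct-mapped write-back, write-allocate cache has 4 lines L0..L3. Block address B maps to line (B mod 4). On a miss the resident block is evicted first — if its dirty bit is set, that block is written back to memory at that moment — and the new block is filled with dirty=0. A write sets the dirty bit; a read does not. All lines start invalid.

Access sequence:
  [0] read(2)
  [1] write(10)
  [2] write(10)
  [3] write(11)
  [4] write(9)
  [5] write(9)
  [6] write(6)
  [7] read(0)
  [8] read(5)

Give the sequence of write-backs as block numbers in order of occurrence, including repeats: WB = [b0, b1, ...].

0: R B2 -> L2 miss  d=-]
1: W B10 -> L2 miss  d=D]
2: W B10 -> L2 hit  d=D]
3: W B11 -> L3 miss  d=D]
4: W B9 -> L1 miss  d=D]
5: W B9 -> L1 hit  d=D]
6: W B6 -> L2 miss wb->B10  d=D]
7: R B0 -> L0 miss  d=-]
8: R B5 -> L1 miss wb->B9  d=-]

WB = [10, 9]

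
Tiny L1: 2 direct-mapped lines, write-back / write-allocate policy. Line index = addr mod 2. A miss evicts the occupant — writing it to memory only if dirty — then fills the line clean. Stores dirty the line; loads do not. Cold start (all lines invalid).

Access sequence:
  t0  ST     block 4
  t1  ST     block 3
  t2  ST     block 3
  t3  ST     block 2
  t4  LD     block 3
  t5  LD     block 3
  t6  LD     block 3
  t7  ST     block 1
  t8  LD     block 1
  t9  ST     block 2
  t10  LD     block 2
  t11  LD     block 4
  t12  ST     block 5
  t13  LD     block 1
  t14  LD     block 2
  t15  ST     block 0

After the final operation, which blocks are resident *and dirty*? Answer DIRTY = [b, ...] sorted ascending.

0: W B4 -> L0 miss  d=D]
1: W B3 -> L1 miss  d=D]
2: W B3 -> L1 hit  d=D]
3: W B2 -> L0 miss wb->B4  d=D]
4: R B3 -> L1 hit  d=D]
5: R B3 -> L1 hit  d=D]
6: R B3 -> L1 hit  d=D]
7: W B1 -> L1 miss wb->B3  d=D]
8: R B1 -> L1 hit  d=D]
9: W B2 -> L0 hit  d=D]
10: R B2 -> L0 hit  d=D]
11: R B4 -> L0 miss wb->B2  d=-]
12: W B5 -> L1 miss wb->B1  d=D]
13: R B1 -> L1 miss wb->B5  d=-]
14: R B2 -> L0 miss  d=-]
15: W B0 -> L0 miss  d=D]

DIRTY = [0]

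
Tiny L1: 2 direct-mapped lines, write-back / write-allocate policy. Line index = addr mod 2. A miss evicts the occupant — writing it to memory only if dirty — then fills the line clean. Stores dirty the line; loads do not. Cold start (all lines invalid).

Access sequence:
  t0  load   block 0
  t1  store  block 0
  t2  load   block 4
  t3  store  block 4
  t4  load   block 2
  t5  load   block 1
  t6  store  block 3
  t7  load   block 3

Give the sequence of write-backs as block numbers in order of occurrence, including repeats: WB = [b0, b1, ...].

WB = [0, 4]

0: R B0 -> L0 miss  d=-]
1: W B0 -> L0 hit  d=D]
2: R B4 -> L0 miss wb->B0  d=-]
3: W B4 -> L0 hit  d=D]
4: R B2 -> L0 miss wb->B4  d=-]
5: R B1 -> L1 miss  d=-]
6: W B3 -> L1 miss  d=D]
7: R B3 -> L1 hit  d=D]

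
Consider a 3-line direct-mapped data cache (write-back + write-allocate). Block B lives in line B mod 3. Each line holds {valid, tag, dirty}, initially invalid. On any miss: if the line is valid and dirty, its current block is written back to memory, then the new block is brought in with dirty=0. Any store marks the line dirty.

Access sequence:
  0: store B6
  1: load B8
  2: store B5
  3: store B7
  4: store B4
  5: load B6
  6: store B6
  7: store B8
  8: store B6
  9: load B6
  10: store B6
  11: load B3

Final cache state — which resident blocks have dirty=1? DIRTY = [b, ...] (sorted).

0: W B6 -> L0 miss  d=D]
1: R B8 -> L2 miss  d=-]
2: W B5 -> L2 miss  d=D]
3: W B7 -> L1 miss  d=D]
4: W B4 -> L1 miss wb->B7  d=D]
5: R B6 -> L0 hit  d=D]
6: W B6 -> L0 hit  d=D]
7: W B8 -> L2 miss wb->B5  d=D]
8: W B6 -> L0 hit  d=D]
9: R B6 -> L0 hit  d=D]
10: W B6 -> L0 hit  d=D]
11: R B3 -> L0 miss wb->B6  d=-]

DIRTY = [4, 8]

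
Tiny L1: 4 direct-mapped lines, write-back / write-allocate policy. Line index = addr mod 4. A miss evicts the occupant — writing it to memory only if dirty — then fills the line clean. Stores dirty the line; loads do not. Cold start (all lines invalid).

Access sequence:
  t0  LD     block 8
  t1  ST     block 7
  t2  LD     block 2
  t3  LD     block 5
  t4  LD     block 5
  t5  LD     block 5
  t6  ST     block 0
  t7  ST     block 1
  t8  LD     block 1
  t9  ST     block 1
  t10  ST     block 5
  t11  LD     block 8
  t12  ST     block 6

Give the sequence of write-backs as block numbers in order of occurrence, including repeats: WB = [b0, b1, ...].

WB = [1, 0]

0: R B8 -> L0 miss  d=-]
1: W B7 -> L3 miss  d=D]
2: R B2 -> L2 miss  d=-]
3: R B5 -> L1 miss  d=-]
4: R B5 -> L1 hit  d=-]
5: R B5 -> L1 hit  d=-]
6: W B0 -> L0 miss  d=D]
7: W B1 -> L1 miss  d=D]
8: R B1 -> L1 hit  d=D]
9: W B1 -> L1 hit  d=D]
10: W B5 -> L1 miss wb->B1  d=D]
11: R B8 -> L0 miss wb->B0  d=-]
12: W B6 -> L2 miss  d=D]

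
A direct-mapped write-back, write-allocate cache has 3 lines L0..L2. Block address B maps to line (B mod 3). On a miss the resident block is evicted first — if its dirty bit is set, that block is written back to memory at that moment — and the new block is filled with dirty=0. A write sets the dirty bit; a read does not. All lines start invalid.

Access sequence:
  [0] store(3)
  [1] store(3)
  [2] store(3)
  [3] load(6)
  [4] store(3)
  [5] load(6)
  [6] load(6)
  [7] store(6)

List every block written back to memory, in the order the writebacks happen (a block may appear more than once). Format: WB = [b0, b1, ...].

0: W B3 -> L0 miss  d=D]
1: W B3 -> L0 hit  d=D]
2: W B3 -> L0 hit  d=D]
3: R B6 -> L0 miss wb->B3  d=-]
4: W B3 -> L0 miss  d=D]
5: R B6 -> L0 miss wb->B3  d=-]
6: R B6 -> L0 hit  d=-]
7: W B6 -> L0 hit  d=D]

WB = [3, 3]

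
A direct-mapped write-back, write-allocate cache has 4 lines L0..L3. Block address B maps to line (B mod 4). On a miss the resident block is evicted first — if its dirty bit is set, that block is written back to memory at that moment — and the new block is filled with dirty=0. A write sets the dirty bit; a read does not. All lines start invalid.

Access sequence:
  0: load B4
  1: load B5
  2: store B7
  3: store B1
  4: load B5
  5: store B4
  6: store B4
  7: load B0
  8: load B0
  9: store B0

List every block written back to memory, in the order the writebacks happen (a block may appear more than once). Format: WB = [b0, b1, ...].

0: R B4 -> L0 miss  d=-]
1: R B5 -> L1 miss  d=-]
2: W B7 -> L3 miss  d=D]
3: W B1 -> L1 miss  d=D]
4: R B5 -> L1 miss wb->B1  d=-]
5: W B4 -> L0 hit  d=D]
6: W B4 -> L0 hit  d=D]
7: R B0 -> L0 miss wb->B4  d=-]
8: R B0 -> L0 hit  d=-]
9: W B0 -> L0 hit  d=D]

WB = [1, 4]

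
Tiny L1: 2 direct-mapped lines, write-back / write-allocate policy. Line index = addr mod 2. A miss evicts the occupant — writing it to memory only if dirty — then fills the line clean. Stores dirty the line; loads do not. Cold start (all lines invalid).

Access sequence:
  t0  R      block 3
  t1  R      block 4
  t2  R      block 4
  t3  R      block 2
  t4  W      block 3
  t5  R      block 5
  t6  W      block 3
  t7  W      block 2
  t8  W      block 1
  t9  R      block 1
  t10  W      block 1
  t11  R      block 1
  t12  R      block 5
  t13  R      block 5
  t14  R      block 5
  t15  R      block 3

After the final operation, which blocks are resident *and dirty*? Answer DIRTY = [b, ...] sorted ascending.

0: R B3 → L1 miss [-]
1: R B4 → L0 miss [-]
2: R B4 → L0 hit [-]
3: R B2 → L0 miss [-]
4: W B3 → L1 hit [D]
5: R B5 → L1 miss wb→B3 [-]
6: W B3 → L1 miss [D]
7: W B2 → L0 hit [D]
8: W B1 → L1 miss wb→B3 [D]
9: R B1 → L1 hit [D]
10: W B1 → L1 hit [D]
11: R B1 → L1 hit [D]
12: R B5 → L1 miss wb→B1 [-]
13: R B5 → L1 hit [-]
14: R B5 → L1 hit [-]
15: R B3 → L1 miss [-]

DIRTY = [2]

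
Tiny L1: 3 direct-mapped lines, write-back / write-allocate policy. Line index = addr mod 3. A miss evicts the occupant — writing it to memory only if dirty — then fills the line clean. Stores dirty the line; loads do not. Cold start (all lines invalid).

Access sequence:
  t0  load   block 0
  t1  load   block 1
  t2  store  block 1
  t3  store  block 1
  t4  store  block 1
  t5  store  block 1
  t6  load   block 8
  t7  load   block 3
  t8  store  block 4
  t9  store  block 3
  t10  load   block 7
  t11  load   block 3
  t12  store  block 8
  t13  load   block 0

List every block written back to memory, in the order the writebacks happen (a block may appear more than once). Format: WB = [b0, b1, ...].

0: R B0 -> L0 miss  d=-]
1: R B1 -> L1 miss  d=-]
2: W B1 -> L1 hit  d=D]
3: W B1 -> L1 hit  d=D]
4: W B1 -> L1 hit  d=D]
5: W B1 -> L1 hit  d=D]
6: R B8 -> L2 miss  d=-]
7: R B3 -> L0 miss  d=-]
8: W B4 -> L1 miss wb->B1  d=D]
9: W B3 -> L0 hit  d=D]
10: R B7 -> L1 miss wb->B4  d=-]
11: R B3 -> L0 hit  d=D]
12: W B8 -> L2 hit  d=D]
13: R B0 -> L0 miss wb->B3  d=-]

WB = [1, 4, 3]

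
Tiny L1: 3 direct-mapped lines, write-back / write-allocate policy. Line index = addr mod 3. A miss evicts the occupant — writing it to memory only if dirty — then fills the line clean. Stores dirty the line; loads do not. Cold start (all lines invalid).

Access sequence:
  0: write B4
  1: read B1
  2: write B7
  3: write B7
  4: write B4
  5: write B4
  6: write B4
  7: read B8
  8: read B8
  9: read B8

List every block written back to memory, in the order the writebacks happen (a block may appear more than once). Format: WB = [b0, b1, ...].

WB = [4, 7]

0: W B4 -> L1 miss  d=D]
1: R B1 -> L1 miss wb->B4  d=-]
2: W B7 -> L1 miss  d=D]
3: W B7 -> L1 hit  d=D]
4: W B4 -> L1 miss wb->B7  d=D]
5: W B4 -> L1 hit  d=D]
6: W B4 -> L1 hit  d=D]
7: R B8 -> L2 miss  d=-]
8: R B8 -> L2 hit  d=-]
9: R B8 -> L2 hit  d=-]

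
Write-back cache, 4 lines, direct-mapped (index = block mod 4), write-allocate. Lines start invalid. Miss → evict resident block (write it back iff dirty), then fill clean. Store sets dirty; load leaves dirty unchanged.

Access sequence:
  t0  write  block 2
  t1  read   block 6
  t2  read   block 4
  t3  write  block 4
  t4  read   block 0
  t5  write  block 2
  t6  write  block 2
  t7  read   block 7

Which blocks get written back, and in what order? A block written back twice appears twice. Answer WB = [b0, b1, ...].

  0 | W B2 → L2 miss [D]
  1 | R B6 → L2 miss wb→B2 [-]
  2 | R B4 → L0 miss [-]
  3 | W B4 → L0 hit [D]
  4 | R B0 → L0 miss wb→B4 [-]
  5 | W B2 → L2 miss [D]
  6 | W B2 → L2 hit [D]
  7 | R B7 → L3 miss [-]

WB = [2, 4]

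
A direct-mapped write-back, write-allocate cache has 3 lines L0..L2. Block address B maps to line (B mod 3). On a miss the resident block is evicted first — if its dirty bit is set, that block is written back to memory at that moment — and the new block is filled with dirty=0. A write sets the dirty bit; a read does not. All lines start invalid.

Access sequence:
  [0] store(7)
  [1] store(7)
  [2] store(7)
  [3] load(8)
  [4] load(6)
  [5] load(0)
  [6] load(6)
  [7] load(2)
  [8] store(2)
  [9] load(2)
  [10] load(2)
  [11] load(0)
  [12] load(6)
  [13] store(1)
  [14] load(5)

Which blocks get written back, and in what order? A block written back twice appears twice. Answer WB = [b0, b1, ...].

0: W B7 → L1 miss [D]
1: W B7 → L1 hit [D]
2: W B7 → L1 hit [D]
3: R B8 → L2 miss [-]
4: R B6 → L0 miss [-]
5: R B0 → L0 miss [-]
6: R B6 → L0 miss [-]
7: R B2 → L2 miss [-]
8: W B2 → L2 hit [D]
9: R B2 → L2 hit [D]
10: R B2 → L2 hit [D]
11: R B0 → L0 miss [-]
12: R B6 → L0 miss [-]
13: W B1 → L1 miss wb→B7 [D]
14: R B5 → L2 miss wb→B2 [-]

WB = [7, 2]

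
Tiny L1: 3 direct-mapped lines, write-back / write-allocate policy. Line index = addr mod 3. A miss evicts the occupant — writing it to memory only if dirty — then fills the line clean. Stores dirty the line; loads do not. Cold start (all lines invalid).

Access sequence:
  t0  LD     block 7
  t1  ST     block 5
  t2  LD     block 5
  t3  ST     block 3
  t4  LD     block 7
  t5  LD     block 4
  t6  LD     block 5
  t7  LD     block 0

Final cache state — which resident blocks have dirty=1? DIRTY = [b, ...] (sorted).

0: R B7 -> L1 miss  d=-]
1: W B5 -> L2 miss  d=D]
2: R B5 -> L2 hit  d=D]
3: W B3 -> L0 miss  d=D]
4: R B7 -> L1 hit  d=-]
5: R B4 -> L1 miss  d=-]
6: R B5 -> L2 hit  d=D]
7: R B0 -> L0 miss wb->B3  d=-]

DIRTY = [5]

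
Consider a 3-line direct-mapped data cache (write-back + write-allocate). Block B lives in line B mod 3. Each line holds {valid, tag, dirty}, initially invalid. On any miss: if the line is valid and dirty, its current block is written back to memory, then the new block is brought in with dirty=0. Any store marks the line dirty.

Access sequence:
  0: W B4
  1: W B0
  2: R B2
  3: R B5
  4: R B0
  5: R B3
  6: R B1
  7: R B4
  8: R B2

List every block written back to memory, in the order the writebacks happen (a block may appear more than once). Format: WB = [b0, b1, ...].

0: W B4 -> L1 miss  d=D]
1: W B0 -> L0 miss  d=D]
2: R B2 -> L2 miss  d=-]
3: R B5 -> L2 miss  d=-]
4: R B0 -> L0 hit  d=D]
5: R B3 -> L0 miss wb->B0  d=-]
6: R B1 -> L1 miss wb->B4  d=-]
7: R B4 -> L1 miss  d=-]
8: R B2 -> L2 miss  d=-]

WB = [0, 4]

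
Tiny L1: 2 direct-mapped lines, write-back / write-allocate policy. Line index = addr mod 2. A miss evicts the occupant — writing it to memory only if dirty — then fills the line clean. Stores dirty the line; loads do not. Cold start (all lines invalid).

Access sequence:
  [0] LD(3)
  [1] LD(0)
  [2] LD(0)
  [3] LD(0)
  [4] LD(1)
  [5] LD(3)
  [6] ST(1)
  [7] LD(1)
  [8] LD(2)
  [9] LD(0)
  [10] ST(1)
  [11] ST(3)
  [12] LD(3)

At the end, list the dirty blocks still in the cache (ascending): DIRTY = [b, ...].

0: R B3 -> L1 miss  d=-]
1: R B0 -> L0 miss  d=-]
2: R B0 -> L0 hit  d=-]
3: R B0 -> L0 hit  d=-]
4: R B1 -> L1 miss  d=-]
5: R B3 -> L1 miss  d=-]
6: W B1 -> L1 miss  d=D]
7: R B1 -> L1 hit  d=D]
8: R B2 -> L0 miss  d=-]
9: R B0 -> L0 miss  d=-]
10: W B1 -> L1 hit  d=D]
11: W B3 -> L1 miss wb->B1  d=D]
12: R B3 -> L1 hit  d=D]

DIRTY = [3]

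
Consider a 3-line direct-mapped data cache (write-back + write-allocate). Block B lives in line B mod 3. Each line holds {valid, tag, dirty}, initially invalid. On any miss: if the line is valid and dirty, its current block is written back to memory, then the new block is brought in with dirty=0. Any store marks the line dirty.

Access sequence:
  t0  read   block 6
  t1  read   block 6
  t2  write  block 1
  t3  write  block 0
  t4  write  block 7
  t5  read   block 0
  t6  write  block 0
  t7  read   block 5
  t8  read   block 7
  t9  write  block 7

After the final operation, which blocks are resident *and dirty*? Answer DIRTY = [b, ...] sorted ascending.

0: R B6 -> L0 miss  d=-]
1: R B6 -> L0 hit  d=-]
2: W B1 -> L1 miss  d=D]
3: W B0 -> L0 miss  d=D]
4: W B7 -> L1 miss wb->B1  d=D]
5: R B0 -> L0 hit  d=D]
6: W B0 -> L0 hit  d=D]
7: R B5 -> L2 miss  d=-]
8: R B7 -> L1 hit  d=D]
9: W B7 -> L1 hit  d=D]

DIRTY = [0, 7]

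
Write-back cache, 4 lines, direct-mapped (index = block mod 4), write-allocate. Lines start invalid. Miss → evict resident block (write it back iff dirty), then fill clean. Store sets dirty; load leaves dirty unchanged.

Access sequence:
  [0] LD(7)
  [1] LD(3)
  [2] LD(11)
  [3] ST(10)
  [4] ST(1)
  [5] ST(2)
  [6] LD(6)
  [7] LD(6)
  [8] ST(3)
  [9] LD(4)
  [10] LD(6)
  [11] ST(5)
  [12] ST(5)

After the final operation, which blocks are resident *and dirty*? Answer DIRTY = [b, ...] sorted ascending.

DIRTY = [3, 5]

  0 | R B7 → L3 miss [-]
  1 | R B3 → L3 miss [-]
  2 | R B11 → L3 miss [-]
  3 | W B10 → L2 miss [D]
  4 | W B1 → L1 miss [D]
  5 | W B2 → L2 miss wb→B10 [D]
  6 | R B6 → L2 miss wb→B2 [-]
  7 | R B6 → L2 hit [-]
  8 | W B3 → L3 miss [D]
  9 | R B4 → L0 miss [-]
  10 | R B6 → L2 hit [-]
  11 | W B5 → L1 miss wb→B1 [D]
  12 | W B5 → L1 hit [D]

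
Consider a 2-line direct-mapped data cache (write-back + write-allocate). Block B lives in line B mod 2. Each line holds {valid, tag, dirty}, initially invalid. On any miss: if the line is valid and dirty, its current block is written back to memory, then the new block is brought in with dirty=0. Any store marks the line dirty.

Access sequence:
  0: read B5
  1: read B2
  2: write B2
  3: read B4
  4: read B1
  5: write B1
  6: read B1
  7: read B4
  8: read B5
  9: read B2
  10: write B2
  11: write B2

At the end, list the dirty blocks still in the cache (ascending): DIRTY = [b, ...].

0: R B5 → L1 miss [-]
1: R B2 → L0 miss [-]
2: W B2 → L0 hit [D]
3: R B4 → L0 miss wb→B2 [-]
4: R B1 → L1 miss [-]
5: W B1 → L1 hit [D]
6: R B1 → L1 hit [D]
7: R B4 → L0 hit [-]
8: R B5 → L1 miss wb→B1 [-]
9: R B2 → L0 miss [-]
10: W B2 → L0 hit [D]
11: W B2 → L0 hit [D]

DIRTY = [2]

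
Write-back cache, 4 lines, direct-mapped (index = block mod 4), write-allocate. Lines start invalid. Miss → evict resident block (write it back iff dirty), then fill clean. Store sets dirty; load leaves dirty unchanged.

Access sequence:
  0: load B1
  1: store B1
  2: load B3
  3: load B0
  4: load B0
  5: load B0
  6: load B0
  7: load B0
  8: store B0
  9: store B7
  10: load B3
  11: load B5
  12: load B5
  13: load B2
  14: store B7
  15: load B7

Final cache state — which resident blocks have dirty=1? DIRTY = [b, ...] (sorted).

0: R B1 -> L1 miss  d=-]
1: W B1 -> L1 hit  d=D]
2: R B3 -> L3 miss  d=-]
3: R B0 -> L0 miss  d=-]
4: R B0 -> L0 hit  d=-]
5: R B0 -> L0 hit  d=-]
6: R B0 -> L0 hit  d=-]
7: R B0 -> L0 hit  d=-]
8: W B0 -> L0 hit  d=D]
9: W B7 -> L3 miss  d=D]
10: R B3 -> L3 miss wb->B7  d=-]
11: R B5 -> L1 miss wb->B1  d=-]
12: R B5 -> L1 hit  d=-]
13: R B2 -> L2 miss  d=-]
14: W B7 -> L3 miss  d=D]
15: R B7 -> L3 hit  d=D]

DIRTY = [0, 7]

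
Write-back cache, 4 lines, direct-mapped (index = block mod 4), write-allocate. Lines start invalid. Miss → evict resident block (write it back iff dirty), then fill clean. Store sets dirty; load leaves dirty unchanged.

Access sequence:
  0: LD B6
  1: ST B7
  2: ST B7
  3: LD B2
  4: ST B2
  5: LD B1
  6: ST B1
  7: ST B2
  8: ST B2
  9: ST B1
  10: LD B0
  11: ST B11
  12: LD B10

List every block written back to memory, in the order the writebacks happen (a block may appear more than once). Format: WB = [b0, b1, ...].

0: R B6 → L2 miss [-]
1: W B7 → L3 miss [D]
2: W B7 → L3 hit [D]
3: R B2 → L2 miss [-]
4: W B2 → L2 hit [D]
5: R B1 → L1 miss [-]
6: W B1 → L1 hit [D]
7: W B2 → L2 hit [D]
8: W B2 → L2 hit [D]
9: W B1 → L1 hit [D]
10: R B0 → L0 miss [-]
11: W B11 → L3 miss wb→B7 [D]
12: R B10 → L2 miss wb→B2 [-]

WB = [7, 2]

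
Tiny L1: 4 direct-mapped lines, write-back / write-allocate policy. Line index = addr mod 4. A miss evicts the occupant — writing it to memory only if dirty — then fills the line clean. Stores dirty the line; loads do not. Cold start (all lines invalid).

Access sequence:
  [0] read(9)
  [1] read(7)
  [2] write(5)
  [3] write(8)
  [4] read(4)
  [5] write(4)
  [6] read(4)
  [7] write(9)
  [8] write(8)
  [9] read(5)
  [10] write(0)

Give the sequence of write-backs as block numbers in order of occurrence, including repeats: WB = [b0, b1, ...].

WB = [8, 5, 4, 9, 8]

0: R B9 → L1 miss [-]
1: R B7 → L3 miss [-]
2: W B5 → L1 miss [D]
3: W B8 → L0 miss [D]
4: R B4 → L0 miss wb→B8 [-]
5: W B4 → L0 hit [D]
6: R B4 → L0 hit [D]
7: W B9 → L1 miss wb→B5 [D]
8: W B8 → L0 miss wb→B4 [D]
9: R B5 → L1 miss wb→B9 [-]
10: W B0 → L0 miss wb→B8 [D]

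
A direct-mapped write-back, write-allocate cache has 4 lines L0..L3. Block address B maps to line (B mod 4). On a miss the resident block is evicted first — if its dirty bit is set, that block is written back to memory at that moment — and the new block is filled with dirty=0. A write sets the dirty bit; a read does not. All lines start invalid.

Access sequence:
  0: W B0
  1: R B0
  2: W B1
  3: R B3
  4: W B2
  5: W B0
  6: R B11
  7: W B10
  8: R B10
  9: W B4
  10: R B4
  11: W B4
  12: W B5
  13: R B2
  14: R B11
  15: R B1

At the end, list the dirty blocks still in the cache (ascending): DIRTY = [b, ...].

0: W B0 -> L0 miss  d=D]
1: R B0 -> L0 hit  d=D]
2: W B1 -> L1 miss  d=D]
3: R B3 -> L3 miss  d=-]
4: W B2 -> L2 miss  d=D]
5: W B0 -> L0 hit  d=D]
6: R B11 -> L3 miss  d=-]
7: W B10 -> L2 miss wb->B2  d=D]
8: R B10 -> L2 hit  d=D]
9: W B4 -> L0 miss wb->B0  d=D]
10: R B4 -> L0 hit  d=D]
11: W B4 -> L0 hit  d=D]
12: W B5 -> L1 miss wb->B1  d=D]
13: R B2 -> L2 miss wb->B10  d=-]
14: R B11 -> L3 hit  d=-]
15: R B1 -> L1 miss wb->B5  d=-]

DIRTY = [4]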